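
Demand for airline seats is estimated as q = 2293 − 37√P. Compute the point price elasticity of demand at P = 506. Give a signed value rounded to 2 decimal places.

-0.28

dq/dP = −37/(2√P) = -0.822425. At P = 506, q = 1460.71.
Ed = (dq/dP)·(P/q) = (-0.822425) × (506/1460.71) = -0.2848…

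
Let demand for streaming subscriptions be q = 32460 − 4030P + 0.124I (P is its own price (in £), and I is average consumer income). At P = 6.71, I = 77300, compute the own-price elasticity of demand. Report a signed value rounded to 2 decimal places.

At the given values, q = 32460 − 4030(6.71) + 0.124(77300) = 15003.9.
∂q/∂P = −4030.
E = (-4030) × (6.71/15003.9) = -1.8022…

-1.80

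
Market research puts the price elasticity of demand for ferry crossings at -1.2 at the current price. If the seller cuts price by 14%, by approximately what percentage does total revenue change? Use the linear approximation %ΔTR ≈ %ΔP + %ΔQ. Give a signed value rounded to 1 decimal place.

+2.8%

%ΔQ ≈ Ed × %ΔP = (-1.2) × (-14%) = +16.8000%
%ΔTR ≈ %ΔP + %ΔQ = (-14%) + (+16.8000%) = +2.8000%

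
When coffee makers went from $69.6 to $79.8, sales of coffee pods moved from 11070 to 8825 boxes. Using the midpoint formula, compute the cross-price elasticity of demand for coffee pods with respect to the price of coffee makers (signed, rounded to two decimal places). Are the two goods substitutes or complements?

%ΔQ_{coffee pods} = (8825 − 11070)/avg = -2245/9947.5 = -0.225684…
%ΔP_{coffee makers} = (79.8 − 69.6)/avg = 10.2/74.7 = 0.136546…
E_cross = (-2245/9947.5) / (10.2/74.7) = -1.6528…
E_cross < 0 ⇒ the goods are complements.

-1.65; complements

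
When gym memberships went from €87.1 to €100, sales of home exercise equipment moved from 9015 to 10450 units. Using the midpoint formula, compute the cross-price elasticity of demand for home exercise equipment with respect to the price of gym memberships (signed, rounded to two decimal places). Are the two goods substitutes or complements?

%ΔQ_{home exercise equipment} = (10450 − 9015)/avg = 1435/9732.5 = 0.147444…
%ΔP_{gym memberships} = (100 − 87.1)/avg = 12.9/93.55 = 0.137894…
E_cross = (1435/9732.5) / (12.9/93.55) = 1.0692…
E_cross > 0 ⇒ the goods are substitutes.

1.07; substitutes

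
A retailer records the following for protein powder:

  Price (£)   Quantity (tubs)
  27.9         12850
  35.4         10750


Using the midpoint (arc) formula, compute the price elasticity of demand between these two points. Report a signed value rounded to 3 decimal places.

-0.751

%ΔQ = (10750 − 12850) / [(12850 + 10750)/2] = -2100/11800 = -0.177966…
%ΔP = (35.4 − 27.9) / [(27.9 + 35.4)/2] = 7.5/31.65 = 0.236966…
Arc Ed = %ΔQ / %ΔP = (-2100/11800) / (7.5/31.65) = -0.75101…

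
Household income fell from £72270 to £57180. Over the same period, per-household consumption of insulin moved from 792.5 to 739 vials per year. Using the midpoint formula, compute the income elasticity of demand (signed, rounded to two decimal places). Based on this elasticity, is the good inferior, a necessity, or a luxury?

0.30; necessity

%ΔQ = (739 − 792.5)/[( 792.5 + 739)/2] = -53.5/765.75 = -0.069866…
%ΔIncome = (57180 − 72270)/[( 72270 + 57180)/2] = -15090/64725 = -0.233140…
E_income = (-53.5/765.75) / (-15090/64725) = 0.2996…
0 < E_income < 1 ⇒ normal good, necessity.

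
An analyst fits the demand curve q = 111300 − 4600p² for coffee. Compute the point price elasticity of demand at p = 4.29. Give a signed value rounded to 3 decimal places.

dq/dp = −2·4600·p = -39468. At p = 4.29, q = 26641.14.
Ed = (dq/dp)·(p/q) = (-39468) × (4.29/26641.14) = -6.35549…

-6.355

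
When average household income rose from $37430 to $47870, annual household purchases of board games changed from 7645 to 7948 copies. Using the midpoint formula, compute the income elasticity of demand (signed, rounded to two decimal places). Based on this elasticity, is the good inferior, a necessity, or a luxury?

0.16; necessity

%ΔQ = (7948 − 7645)/[( 7645 + 7948)/2] = 303/7796.5 = 0.038863…
%ΔIncome = (47870 − 37430)/[( 37430 + 47870)/2] = 10440/42650 = 0.244783…
E_income = (303/7796.5) / (10440/42650) = 0.1587…
0 < E_income < 1 ⇒ normal good, necessity.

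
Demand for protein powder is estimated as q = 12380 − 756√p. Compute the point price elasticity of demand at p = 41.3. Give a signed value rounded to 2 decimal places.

dq/dp = −756/(2√p) = -58.8189. At p = 41.3, q = 7521.56.
Ed = (dq/dp)·(p/q) = (-58.8189) × (41.3/7521.56) = -0.3229…

-0.32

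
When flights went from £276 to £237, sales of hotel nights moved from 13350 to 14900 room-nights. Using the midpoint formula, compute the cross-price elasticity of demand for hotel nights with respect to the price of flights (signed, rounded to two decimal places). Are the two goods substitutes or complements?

-0.72; complements

%ΔQ_{hotel nights} = (14900 − 13350)/avg = 1550/14125 = 0.109734…
%ΔP_{flights} = (237 − 276)/avg = -39/256.5 = -0.152046…
E_cross = (1550/14125) / (-39/256.5) = -0.7217…
E_cross < 0 ⇒ the goods are complements.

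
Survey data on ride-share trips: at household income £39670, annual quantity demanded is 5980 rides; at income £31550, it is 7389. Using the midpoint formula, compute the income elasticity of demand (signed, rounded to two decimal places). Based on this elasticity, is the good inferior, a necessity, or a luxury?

-0.92; inferior

%ΔQ = (7389 − 5980)/[( 5980 + 7389)/2] = 1409/6684.5 = 0.210786…
%ΔIncome = (31550 − 39670)/[( 39670 + 31550)/2] = -8120/35610 = -0.228025…
E_income = (1409/6684.5) / (-8120/35610) = -0.9243…
E_income < 0 ⇒ inferior good.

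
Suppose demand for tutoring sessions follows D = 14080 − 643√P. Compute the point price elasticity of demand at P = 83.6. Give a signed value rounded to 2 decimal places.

-0.36

dD/dP = −643/(2√P) = -35.1623. At P = 83.6, D = 8200.86.
Ed = (dD/dP)·(P/D) = (-35.1623) × (83.6/8200.86) = -0.3584…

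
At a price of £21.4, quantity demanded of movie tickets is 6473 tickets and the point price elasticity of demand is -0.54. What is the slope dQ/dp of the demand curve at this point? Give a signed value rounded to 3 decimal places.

-163.337

Ed = (dQ/dp)·(p/Q) ⇒ dQ/dp = Ed·Q/p = (-0.54)·6473/21.4 = -163.33738…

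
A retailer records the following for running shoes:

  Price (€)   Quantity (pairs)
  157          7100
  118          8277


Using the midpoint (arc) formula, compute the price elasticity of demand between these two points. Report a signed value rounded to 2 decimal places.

-0.54

%ΔQ = (8277 − 7100) / [(7100 + 8277)/2] = 1177/7688.5 = 0.153085…
%ΔP = (118 − 157) / [(157 + 118)/2] = -39/137.5 = -0.283636…
Arc Ed = %ΔQ / %ΔP = (1177/7688.5) / (-39/137.5) = -0.5397…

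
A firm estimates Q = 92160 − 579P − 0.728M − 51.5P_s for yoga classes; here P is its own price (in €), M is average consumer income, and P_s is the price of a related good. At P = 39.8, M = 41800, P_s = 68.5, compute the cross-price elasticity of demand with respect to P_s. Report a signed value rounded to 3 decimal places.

-0.100

At the given values, Q = 92160 − 579(39.8) − 0.728(41800) − 51.5(68.5) = 35157.65.
∂Q/∂P_s = -51.5.
E = (-51.5) × (68.5/35157.65) = -0.10034…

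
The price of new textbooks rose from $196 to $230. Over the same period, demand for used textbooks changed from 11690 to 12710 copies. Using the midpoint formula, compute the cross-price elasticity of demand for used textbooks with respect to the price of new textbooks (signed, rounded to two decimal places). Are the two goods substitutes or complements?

0.52; substitutes

%ΔQ_{used textbooks} = (12710 − 11690)/avg = 1020/12200 = 0.083606…
%ΔP_{new textbooks} = (230 − 196)/avg = 34/213 = 0.159624…
E_cross = (1020/12200) / (34/213) = 0.5237…
E_cross > 0 ⇒ the goods are substitutes.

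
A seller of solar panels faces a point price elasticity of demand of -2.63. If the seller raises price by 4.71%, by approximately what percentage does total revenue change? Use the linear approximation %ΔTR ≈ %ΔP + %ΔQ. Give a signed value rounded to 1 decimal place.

-7.7%

%ΔQ ≈ Ed × %ΔP = (-2.63) × (+4.71%) = -12.3873%
%ΔTR ≈ %ΔP + %ΔQ = (+4.71%) + (-12.3873%) = -7.6773%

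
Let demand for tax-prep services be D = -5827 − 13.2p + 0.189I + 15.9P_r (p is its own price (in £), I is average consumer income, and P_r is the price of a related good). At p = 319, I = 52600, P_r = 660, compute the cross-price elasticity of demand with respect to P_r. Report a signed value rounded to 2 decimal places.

1.01

At the given values, D = -5827 − 13.2(319) + 0.189(52600) + 15.9(660) = 10397.6.
∂D/∂P_r = 15.9.
E = (15.9) × (660/10397.6) = 1.0092…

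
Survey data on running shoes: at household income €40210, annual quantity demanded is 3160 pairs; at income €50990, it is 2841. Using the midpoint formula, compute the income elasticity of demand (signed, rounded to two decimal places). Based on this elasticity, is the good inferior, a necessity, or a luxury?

%ΔQ = (2841 − 3160)/[( 3160 + 2841)/2] = -319/3000.5 = -0.106315…
%ΔIncome = (50990 − 40210)/[( 40210 + 50990)/2] = 10780/45600 = 0.236403…
E_income = (-319/3000.5) / (10780/45600) = -0.4497…
E_income < 0 ⇒ inferior good.

-0.45; inferior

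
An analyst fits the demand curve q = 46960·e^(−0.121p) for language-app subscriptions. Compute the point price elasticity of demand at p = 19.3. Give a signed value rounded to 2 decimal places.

-2.34

dq/dp = −0.121·q = -549.928. At p = 19.3, q = 4544.86.
Ed = (dq/dp)·(p/q) = (-549.928) × (19.3/4544.86) = -2.3353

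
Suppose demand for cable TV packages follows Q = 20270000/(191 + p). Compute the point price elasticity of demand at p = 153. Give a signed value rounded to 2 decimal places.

-0.44

dQ/dp = −20270000/(191 + p)² = -171.292. At p = 153, Q = 58924.4.
Ed = (dQ/dp)·(p/Q) = (-171.292) × (153/58924.4) = -0.4447…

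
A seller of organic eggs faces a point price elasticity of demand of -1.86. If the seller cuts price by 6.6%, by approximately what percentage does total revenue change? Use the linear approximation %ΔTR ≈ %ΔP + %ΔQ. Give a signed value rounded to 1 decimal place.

%ΔQ ≈ Ed × %ΔP = (-1.86) × (-6.6%) = +12.2760%
%ΔTR ≈ %ΔP + %ΔQ = (-6.6%) + (+12.2760%) = +5.6760%

+5.7%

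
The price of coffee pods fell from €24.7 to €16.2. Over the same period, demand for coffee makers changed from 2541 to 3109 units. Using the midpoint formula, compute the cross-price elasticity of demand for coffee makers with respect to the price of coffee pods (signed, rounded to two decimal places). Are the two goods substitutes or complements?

%ΔQ_{coffee makers} = (3109 − 2541)/avg = 568/2825 = 0.201061…
%ΔP_{coffee pods} = (16.2 − 24.7)/avg = -8.5/20.45 = -0.415647…
E_cross = (568/2825) / (-8.5/20.45) = -0.4837…
E_cross < 0 ⇒ the goods are complements.

-0.48; complements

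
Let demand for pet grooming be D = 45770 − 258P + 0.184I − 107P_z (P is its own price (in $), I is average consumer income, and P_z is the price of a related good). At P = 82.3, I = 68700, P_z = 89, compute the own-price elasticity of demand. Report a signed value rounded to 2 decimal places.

-0.77

At the given values, D = 45770 − 258(82.3) + 0.184(68700) − 107(89) = 27654.4.
∂D/∂P = −258.
E = (-258) × (82.3/27654.4) = -0.7678…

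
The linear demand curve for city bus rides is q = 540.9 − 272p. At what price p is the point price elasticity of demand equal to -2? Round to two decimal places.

1.33

Ed = −272p/(540.9 − 272p). Set this equal to -2:
272p = 2·(540.9 − 272p) ⇒ 272p(1 + 2) = 2·540.9
p = 2·540.9 / (272·3) = 1.3257…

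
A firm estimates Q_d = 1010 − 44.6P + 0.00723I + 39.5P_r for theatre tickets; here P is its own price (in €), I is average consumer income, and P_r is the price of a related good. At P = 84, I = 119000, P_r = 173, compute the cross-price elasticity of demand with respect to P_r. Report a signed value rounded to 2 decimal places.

1.38

At the given values, Q_d = 1010 − 44.6(84) + 0.00723(119000) + 39.5(173) = 4957.47.
∂Q_d/∂P_r = 39.5.
E = (39.5) × (173/4957.47) = 1.3784…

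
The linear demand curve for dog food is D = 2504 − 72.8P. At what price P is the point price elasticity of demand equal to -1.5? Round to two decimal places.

20.64

Ed = −72.8P/(2504 − 72.8P). Set this equal to -1.5:
72.8P = 1.5·(2504 − 72.8P) ⇒ 72.8P(1 + 1.5) = 1.5·2504
P = 1.5·2504 / (72.8·2.5) = 20.6373…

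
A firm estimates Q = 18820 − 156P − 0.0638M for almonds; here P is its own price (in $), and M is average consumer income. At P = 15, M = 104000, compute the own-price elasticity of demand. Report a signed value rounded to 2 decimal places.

-0.24

At the given values, Q = 18820 − 156(15) − 0.0638(104000) = 9844.8.
∂Q/∂P = −156.
E = (-156) × (15/9844.8) = -0.2376…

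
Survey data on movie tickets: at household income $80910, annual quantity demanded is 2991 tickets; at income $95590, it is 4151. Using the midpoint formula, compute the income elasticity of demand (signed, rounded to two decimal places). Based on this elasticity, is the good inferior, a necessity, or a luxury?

1.95; luxury

%ΔQ = (4151 − 2991)/[( 2991 + 4151)/2] = 1160/3571 = 0.324838…
%ΔIncome = (95590 − 80910)/[( 80910 + 95590)/2] = 14680/88250 = 0.166345…
E_income = (1160/3571) / (14680/88250) = 1.9527…
E_income > 1 ⇒ normal good, luxury.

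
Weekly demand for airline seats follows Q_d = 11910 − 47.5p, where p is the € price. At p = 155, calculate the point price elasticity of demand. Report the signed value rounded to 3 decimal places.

dQ_d/dp = −47.5. At p = 155, Q_d = 11910 − 47.5(155) = 4547.5.
Ed = (dQ_d/dp)·(p/Q_d) = −47.5 × (155/4547.5) = -1.61902…

-1.619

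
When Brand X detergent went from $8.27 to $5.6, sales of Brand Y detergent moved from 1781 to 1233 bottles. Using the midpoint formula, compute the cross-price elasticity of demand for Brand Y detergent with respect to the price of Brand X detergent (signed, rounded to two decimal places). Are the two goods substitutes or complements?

%ΔQ_{Brand Y detergent} = (1233 − 1781)/avg = -548/1507 = -0.363636…
%ΔP_{Brand X detergent} = (5.6 − 8.27)/avg = -2.67/6.935 = -0.385003…
E_cross = (-548/1507) / (-2.67/6.935) = 0.9445…
E_cross > 0 ⇒ the goods are substitutes.

0.94; substitutes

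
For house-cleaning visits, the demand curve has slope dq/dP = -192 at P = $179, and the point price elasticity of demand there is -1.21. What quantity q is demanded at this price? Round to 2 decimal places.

28403.31

Ed = (dq/dP)·(P/q) ⇒ q = (dq/dP)·P/Ed = (-192)·179/(-1.21) = 28403.3057…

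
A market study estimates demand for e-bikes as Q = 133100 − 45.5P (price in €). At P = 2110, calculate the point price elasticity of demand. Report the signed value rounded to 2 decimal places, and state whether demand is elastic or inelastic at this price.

dQ/dP = −45.5. At P = 2110, Q = 133100 − 45.5(2110) = 37095.
Ed = (dQ/dP)·(P/Q) = −45.5 × (2110/37095) = -2.5880…
|Ed| = 2.59 > 1, so demand is elastic.

-2.59; elastic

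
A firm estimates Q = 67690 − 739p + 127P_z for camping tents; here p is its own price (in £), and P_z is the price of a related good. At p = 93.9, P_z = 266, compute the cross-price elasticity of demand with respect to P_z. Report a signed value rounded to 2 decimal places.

1.05

At the given values, Q = 67690 − 739(93.9) + 127(266) = 32079.9.
∂Q/∂P_z = 127.
E = (127) × (266/32079.9) = 1.0530…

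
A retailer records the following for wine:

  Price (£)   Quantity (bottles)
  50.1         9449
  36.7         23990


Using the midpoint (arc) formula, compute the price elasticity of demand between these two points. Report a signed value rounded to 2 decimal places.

-2.82

%ΔQ = (23990 − 9449) / [(9449 + 23990)/2] = 14541/16719.5 = 0.869703…
%ΔP = (36.7 − 50.1) / [(50.1 + 36.7)/2] = -13.4/43.4 = -0.308755…
Arc Ed = %ΔQ / %ΔP = (14541/16719.5) / (-13.4/43.4) = -2.8167…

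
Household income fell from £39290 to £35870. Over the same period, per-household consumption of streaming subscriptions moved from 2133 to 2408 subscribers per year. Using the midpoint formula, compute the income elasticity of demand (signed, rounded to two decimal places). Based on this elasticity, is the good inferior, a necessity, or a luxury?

-1.33; inferior

%ΔQ = (2408 − 2133)/[( 2133 + 2408)/2] = 275/2270.5 = 0.121118…
%ΔIncome = (35870 − 39290)/[( 39290 + 35870)/2] = -3420/37580 = -0.091005…
E_income = (275/2270.5) / (-3420/37580) = -1.3308…
E_income < 0 ⇒ inferior good.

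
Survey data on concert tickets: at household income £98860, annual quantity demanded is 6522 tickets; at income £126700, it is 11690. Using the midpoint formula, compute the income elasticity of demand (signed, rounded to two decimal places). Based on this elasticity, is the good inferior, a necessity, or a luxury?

%ΔQ = (11690 − 6522)/[( 6522 + 11690)/2] = 5168/9106 = 0.567537…
%ΔIncome = (126700 − 98860)/[( 98860 + 126700)/2] = 27840/112780 = 0.246852…
E_income = (5168/9106) / (27840/112780) = 2.2990…
E_income > 1 ⇒ normal good, luxury.

2.30; luxury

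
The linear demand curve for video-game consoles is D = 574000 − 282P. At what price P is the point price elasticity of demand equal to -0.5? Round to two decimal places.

Ed = −282P/(574000 − 282P). Set this equal to -0.5:
282P = 0.5·(574000 − 282P) ⇒ 282P(1 + 0.5) = 0.5·574000
P = 0.5·574000 / (282·1.5) = 678.4869…

678.49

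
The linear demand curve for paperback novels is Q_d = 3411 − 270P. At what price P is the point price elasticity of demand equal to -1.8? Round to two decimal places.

Ed = −270P/(3411 − 270P). Set this equal to -1.8:
270P = 1.8·(3411 − 270P) ⇒ 270P(1 + 1.8) = 1.8·3411
P = 1.8·3411 / (270·2.8) = 8.1214…

8.12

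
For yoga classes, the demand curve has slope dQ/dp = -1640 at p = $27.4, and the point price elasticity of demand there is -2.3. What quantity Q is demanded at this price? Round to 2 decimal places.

19537.39

Ed = (dQ/dp)·(p/Q) ⇒ Q = (dQ/dp)·p/Ed = (-1640)·27.4/(-2.3) = 19537.3913…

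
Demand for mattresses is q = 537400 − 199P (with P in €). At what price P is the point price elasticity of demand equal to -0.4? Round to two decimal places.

771.57

Ed = −199P/(537400 − 199P). Set this equal to -0.4:
199P = 0.4·(537400 − 199P) ⇒ 199P(1 + 0.4) = 0.4·537400
P = 0.4·537400 / (199·1.4) = 771.5721…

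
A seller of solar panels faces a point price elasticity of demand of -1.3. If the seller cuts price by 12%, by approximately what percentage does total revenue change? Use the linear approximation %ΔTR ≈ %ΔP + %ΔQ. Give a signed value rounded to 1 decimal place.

%ΔQ ≈ Ed × %ΔP = (-1.3) × (-12%) = +15.6000%
%ΔTR ≈ %ΔP + %ΔQ = (-12%) + (+15.6000%) = +3.6000%

+3.6%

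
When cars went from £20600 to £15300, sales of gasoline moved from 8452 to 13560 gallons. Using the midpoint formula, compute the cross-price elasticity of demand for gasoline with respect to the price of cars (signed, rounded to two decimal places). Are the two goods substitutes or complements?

%ΔQ_{gasoline} = (13560 − 8452)/avg = 5108/11006 = 0.464110…
%ΔP_{cars} = (15300 − 20600)/avg = -5300/17950 = -0.295264…
E_cross = (5108/11006) / (-5300/17950) = -1.5718…
E_cross < 0 ⇒ the goods are complements.

-1.57; complements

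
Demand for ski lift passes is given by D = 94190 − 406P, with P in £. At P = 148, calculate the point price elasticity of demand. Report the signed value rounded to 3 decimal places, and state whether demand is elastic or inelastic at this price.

-1.762; elastic

dD/dP = −406. At P = 148, D = 94190 − 406(148) = 34102.
Ed = (dD/dP)·(P/D) = −406 × (148/34102) = -1.76200…
|Ed| = 1.762 > 1, so demand is elastic.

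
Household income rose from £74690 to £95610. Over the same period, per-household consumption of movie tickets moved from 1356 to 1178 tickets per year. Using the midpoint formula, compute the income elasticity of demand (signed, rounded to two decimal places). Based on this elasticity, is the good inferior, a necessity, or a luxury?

%ΔQ = (1178 − 1356)/[( 1356 + 1178)/2] = -178/1267 = -0.140489…
%ΔIncome = (95610 − 74690)/[( 74690 + 95610)/2] = 20920/85150 = 0.245684…
E_income = (-178/1267) / (20920/85150) = -0.5718…
E_income < 0 ⇒ inferior good.

-0.57; inferior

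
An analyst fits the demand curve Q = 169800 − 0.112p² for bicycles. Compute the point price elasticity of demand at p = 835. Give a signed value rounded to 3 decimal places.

-1.703

dQ/dp = −2·0.112·p = -187.04. At p = 835, Q = 91710.8.
Ed = (dQ/dp)·(p/Q) = (-187.04) × (835/91710.8) = -1.70294…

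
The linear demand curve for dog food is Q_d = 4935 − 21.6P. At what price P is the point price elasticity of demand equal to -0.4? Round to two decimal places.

Ed = −21.6P/(4935 − 21.6P). Set this equal to -0.4:
21.6P = 0.4·(4935 − 21.6P) ⇒ 21.6P(1 + 0.4) = 0.4·4935
P = 0.4·4935 / (21.6·1.4) = 65.2777…

65.28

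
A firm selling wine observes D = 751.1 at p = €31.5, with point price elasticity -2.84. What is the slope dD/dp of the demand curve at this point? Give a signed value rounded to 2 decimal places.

Ed = (dD/dp)·(p/D) ⇒ dD/dp = Ed·D/p = (-2.84)·751.1/31.5 = -67.7182…

-67.72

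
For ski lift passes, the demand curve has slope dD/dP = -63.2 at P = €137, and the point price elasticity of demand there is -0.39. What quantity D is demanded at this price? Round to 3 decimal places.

22201.026

Ed = (dD/dP)·(P/D) ⇒ D = (dD/dP)·P/Ed = (-63.2)·137/(-0.39) = 22201.02564…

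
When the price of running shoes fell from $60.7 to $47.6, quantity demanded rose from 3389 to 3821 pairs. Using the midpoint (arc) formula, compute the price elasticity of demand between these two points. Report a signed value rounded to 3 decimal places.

-0.495

%ΔQ = (3821 − 3389) / [(3389 + 3821)/2] = 432/3605 = 0.119833…
%ΔP = (47.6 − 60.7) / [(60.7 + 47.6)/2] = -13.1/54.15 = -0.241920…
Arc Ed = %ΔQ / %ΔP = (432/3605) / (-13.1/54.15) = -0.49534…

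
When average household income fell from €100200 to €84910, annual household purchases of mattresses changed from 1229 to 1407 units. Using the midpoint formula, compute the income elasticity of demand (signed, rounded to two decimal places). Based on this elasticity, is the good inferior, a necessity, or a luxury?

%ΔQ = (1407 − 1229)/[( 1229 + 1407)/2] = 178/1318 = 0.135053…
%ΔIncome = (84910 − 100200)/[( 100200 + 84910)/2] = -15290/92555 = -0.165199…
E_income = (178/1318) / (-15290/92555) = -0.8175…
E_income < 0 ⇒ inferior good.

-0.82; inferior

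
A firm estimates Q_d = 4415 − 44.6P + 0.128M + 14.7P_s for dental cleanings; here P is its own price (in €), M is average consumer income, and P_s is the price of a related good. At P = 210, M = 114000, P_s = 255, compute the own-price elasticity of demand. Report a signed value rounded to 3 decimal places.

-0.700

At the given values, Q_d = 4415 − 44.6(210) + 0.128(114000) + 14.7(255) = 13389.5.
∂Q_d/∂P = −44.6.
E = (-44.6) × (210/13389.5) = -0.69950…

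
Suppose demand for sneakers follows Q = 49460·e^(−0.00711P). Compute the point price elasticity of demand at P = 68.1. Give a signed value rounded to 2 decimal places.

-0.48

dQ/dP = −0.00711·Q = -216.692. At P = 68.1, Q = 30477.
Ed = (dQ/dP)·(P/Q) = (-216.692) × (68.1/30477) = -0.4841…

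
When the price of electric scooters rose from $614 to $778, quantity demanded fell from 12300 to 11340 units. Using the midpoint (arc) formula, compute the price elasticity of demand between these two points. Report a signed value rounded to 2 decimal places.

%ΔQ = (11340 − 12300) / [(12300 + 11340)/2] = -960/11820 = -0.081218…
%ΔP = (778 − 614) / [(614 + 778)/2] = 164/696 = 0.235632…
Arc Ed = %ΔQ / %ΔP = (-960/11820) / (164/696) = -0.3446…

-0.34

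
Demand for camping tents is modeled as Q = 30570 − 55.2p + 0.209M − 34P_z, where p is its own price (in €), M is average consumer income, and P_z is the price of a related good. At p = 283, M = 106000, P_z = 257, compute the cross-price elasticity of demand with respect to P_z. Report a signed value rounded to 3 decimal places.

At the given values, Q = 30570 − 55.2(283) + 0.209(106000) − 34(257) = 28364.4.
∂Q/∂P_z = -34.
E = (-34) × (257/28364.4) = -0.30806…

-0.308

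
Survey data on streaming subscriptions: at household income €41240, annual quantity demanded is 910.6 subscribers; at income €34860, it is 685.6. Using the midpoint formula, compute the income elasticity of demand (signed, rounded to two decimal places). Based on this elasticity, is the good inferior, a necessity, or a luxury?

%ΔQ = (685.6 − 910.6)/[( 910.6 + 685.6)/2] = -225/798.1 = -0.281919…
%ΔIncome = (34860 − 41240)/[( 41240 + 34860)/2] = -6380/38050 = -0.167674…
E_income = (-225/798.1) / (-6380/38050) = 1.6813…
E_income > 1 ⇒ normal good, luxury.

1.68; luxury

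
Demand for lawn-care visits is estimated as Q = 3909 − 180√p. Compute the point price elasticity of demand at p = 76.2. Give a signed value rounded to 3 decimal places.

-0.336

dQ/dp = −180/(2√p) = -10.3102. At p = 76.2, Q = 2337.73.
Ed = (dQ/dp)·(p/Q) = (-10.3102) × (76.2/2337.73) = -0.33606…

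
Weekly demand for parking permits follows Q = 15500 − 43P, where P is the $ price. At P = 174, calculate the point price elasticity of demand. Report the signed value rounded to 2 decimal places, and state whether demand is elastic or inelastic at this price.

-0.93; inelastic

dQ/dP = −43. At P = 174, Q = 15500 − 43(174) = 8018.
Ed = (dQ/dP)·(P/Q) = −43 × (174/8018) = -0.9331…
|Ed| = 0.93 < 1, so demand is inelastic.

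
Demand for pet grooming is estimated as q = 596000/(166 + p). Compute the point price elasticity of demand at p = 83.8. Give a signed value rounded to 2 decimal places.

dq/dp = −596000/(166 + p)² = -9.55128. At p = 83.8, q = 2385.91.
Ed = (dq/dp)·(p/q) = (-9.55128) × (83.8/2385.91) = -0.3354…

-0.34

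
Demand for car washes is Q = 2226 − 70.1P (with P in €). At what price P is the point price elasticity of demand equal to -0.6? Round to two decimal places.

11.91

Ed = −70.1P/(2226 − 70.1P). Set this equal to -0.6:
70.1P = 0.6·(2226 − 70.1P) ⇒ 70.1P(1 + 0.6) = 0.6·2226
P = 0.6·2226 / (70.1·1.6) = 11.9079…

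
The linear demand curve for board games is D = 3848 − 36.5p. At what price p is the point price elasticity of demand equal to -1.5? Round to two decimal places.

63.25

Ed = −36.5p/(3848 − 36.5p). Set this equal to -1.5:
36.5p = 1.5·(3848 − 36.5p) ⇒ 36.5p(1 + 1.5) = 1.5·3848
p = 1.5·3848 / (36.5·2.5) = 63.2547…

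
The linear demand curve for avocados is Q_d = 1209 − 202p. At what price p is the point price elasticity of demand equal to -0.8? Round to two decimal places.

2.66

Ed = −202p/(1209 − 202p). Set this equal to -0.8:
202p = 0.8·(1209 − 202p) ⇒ 202p(1 + 0.8) = 0.8·1209
p = 0.8·1209 / (202·1.8) = 2.6600…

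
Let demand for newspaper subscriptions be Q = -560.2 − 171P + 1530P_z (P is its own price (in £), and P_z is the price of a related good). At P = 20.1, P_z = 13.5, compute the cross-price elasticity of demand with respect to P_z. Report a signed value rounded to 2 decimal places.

1.24

At the given values, Q = -560.2 − 171(20.1) + 1530(13.5) = 16657.7.
∂Q/∂P_z = 1530.
E = (1530) × (13.5/16657.7) = 1.2399…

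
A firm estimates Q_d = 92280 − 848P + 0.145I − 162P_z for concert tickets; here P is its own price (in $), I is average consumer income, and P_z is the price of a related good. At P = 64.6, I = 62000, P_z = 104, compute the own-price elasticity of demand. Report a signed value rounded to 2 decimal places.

At the given values, Q_d = 92280 − 848(64.6) + 0.145(62000) − 162(104) = 29641.2.
∂Q_d/∂P = −848.
E = (-848) × (64.6/29641.2) = -1.8481…

-1.85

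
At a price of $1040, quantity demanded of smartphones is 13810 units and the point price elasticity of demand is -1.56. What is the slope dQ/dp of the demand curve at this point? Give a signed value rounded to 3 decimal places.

-20.715

Ed = (dQ/dp)·(p/Q) ⇒ dQ/dp = Ed·Q/p = (-1.56)·13810/1040 = -20.715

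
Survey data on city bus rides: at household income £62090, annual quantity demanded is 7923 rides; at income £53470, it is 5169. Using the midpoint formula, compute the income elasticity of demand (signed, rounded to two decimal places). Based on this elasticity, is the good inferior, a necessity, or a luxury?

%ΔQ = (5169 − 7923)/[( 7923 + 5169)/2] = -2754/6546 = -0.420714…
%ΔIncome = (53470 − 62090)/[( 62090 + 53470)/2] = -8620/57780 = -0.149186…
E_income = (-2754/6546) / (-8620/57780) = 2.8200…
E_income > 1 ⇒ normal good, luxury.

2.82; luxury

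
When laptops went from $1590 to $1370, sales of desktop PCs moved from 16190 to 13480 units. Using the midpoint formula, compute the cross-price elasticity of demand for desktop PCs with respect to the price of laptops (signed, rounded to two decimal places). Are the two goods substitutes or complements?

%ΔQ_{desktop PCs} = (13480 − 16190)/avg = -2710/14835 = -0.182676…
%ΔP_{laptops} = (1370 − 1590)/avg = -220/1480 = -0.148648…
E_cross = (-2710/14835) / (-220/1480) = 1.2289…
E_cross > 0 ⇒ the goods are substitutes.

1.23; substitutes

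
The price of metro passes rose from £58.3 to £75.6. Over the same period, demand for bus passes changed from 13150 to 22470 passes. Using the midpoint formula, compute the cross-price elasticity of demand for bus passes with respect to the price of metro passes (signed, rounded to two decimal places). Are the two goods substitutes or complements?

2.03; substitutes

%ΔQ_{bus passes} = (22470 − 13150)/avg = 9320/17810 = 0.523301…
%ΔP_{metro passes} = (75.6 − 58.3)/avg = 17.3/66.95 = 0.258401…
E_cross = (9320/17810) / (17.3/66.95) = 2.0251…
E_cross > 0 ⇒ the goods are substitutes.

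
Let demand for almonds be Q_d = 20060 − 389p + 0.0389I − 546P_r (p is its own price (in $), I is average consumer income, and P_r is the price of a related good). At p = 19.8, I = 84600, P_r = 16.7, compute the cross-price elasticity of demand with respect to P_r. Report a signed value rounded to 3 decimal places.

At the given values, Q_d = 20060 − 389(19.8) + 0.0389(84600) − 546(16.7) = 6530.54.
∂Q_d/∂P_r = -546.
E = (-546) × (16.7/6530.54) = -1.39623…

-1.396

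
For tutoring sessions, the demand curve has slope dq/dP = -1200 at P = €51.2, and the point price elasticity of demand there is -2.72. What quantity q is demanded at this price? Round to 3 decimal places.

22588.235

Ed = (dq/dP)·(P/q) ⇒ q = (dq/dP)·P/Ed = (-1200)·51.2/(-2.72) = 22588.23529…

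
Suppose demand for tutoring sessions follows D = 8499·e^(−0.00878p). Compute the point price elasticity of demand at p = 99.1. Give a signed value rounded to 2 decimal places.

dD/dp = −0.00878·D = -31.2596. At p = 99.1, D = 3560.32.
Ed = (dD/dp)·(p/D) = (-31.2596) × (99.1/3560.32) = -0.8700…

-0.87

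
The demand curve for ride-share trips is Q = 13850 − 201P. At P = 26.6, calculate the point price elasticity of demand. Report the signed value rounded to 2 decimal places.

-0.63

dQ/dP = −201. At P = 26.6, Q = 13850 − 201(26.6) = 8503.4.
Ed = (dQ/dP)·(P/Q) = −201 × (26.6/8503.4) = -0.6287…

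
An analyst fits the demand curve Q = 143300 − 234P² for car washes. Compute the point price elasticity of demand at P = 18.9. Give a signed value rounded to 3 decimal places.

-2.800

dQ/dP = −2·234·P = -8845.2. At P = 18.9, Q = 59712.86.
Ed = (dQ/dP)·(P/Q) = (-8845.2) × (18.9/59712.86) = -2.79963…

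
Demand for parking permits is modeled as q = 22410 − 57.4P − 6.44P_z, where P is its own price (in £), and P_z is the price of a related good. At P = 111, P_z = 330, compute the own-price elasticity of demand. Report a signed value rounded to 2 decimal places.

At the given values, q = 22410 − 57.4(111) − 6.44(330) = 13913.4.
∂q/∂P = −57.4.
E = (-57.4) × (111/13913.4) = -0.4579…

-0.46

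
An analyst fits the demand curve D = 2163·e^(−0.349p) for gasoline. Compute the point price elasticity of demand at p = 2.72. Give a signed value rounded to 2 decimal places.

dD/dp = −0.349·D = -292.156. At p = 2.72, D = 837.123.
Ed = (dD/dp)·(p/D) = (-292.156) × (2.72/837.123) = -0.9492…

-0.95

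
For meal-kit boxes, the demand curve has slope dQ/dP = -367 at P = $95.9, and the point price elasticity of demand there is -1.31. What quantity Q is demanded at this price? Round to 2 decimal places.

26866.64

Ed = (dQ/dP)·(P/Q) ⇒ Q = (dQ/dP)·P/Ed = (-367)·95.9/(-1.31) = 26866.6412…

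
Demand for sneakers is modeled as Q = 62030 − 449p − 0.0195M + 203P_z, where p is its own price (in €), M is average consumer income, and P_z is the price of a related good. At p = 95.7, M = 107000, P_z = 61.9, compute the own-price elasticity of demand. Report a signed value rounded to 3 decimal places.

At the given values, Q = 62030 − 449(95.7) − 0.0195(107000) + 203(61.9) = 29539.9.
∂Q/∂p = −449.
E = (-449) × (95.7/29539.9) = -1.45461…

-1.455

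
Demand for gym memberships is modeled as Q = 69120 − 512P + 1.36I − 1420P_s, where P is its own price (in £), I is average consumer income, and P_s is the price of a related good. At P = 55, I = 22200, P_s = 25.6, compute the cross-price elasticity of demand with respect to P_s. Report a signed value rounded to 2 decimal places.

At the given values, Q = 69120 − 512(55) + 1.36(22200) − 1420(25.6) = 34800.
∂Q/∂P_s = -1420.
E = (-1420) × (25.6/34800) = -1.0445…

-1.04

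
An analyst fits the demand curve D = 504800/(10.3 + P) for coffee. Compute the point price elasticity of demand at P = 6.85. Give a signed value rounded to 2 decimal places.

dD/dP = −504800/(10.3 + P)² = -1716.29. At P = 6.85, D = 29434.4.
Ed = (dD/dP)·(P/D) = (-1716.29) × (6.85/29434.4) = -0.3994…

-0.40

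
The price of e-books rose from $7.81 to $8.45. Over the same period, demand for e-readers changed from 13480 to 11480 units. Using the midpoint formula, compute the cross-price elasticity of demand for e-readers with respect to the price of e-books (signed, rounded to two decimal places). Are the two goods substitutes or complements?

%ΔQ_{e-readers} = (11480 − 13480)/avg = -2000/12480 = -0.160256…
%ΔP_{e-books} = (8.45 − 7.81)/avg = 0.64/8.13 = 0.078720…
E_cross = (-2000/12480) / (0.64/8.13) = -2.0357…
E_cross < 0 ⇒ the goods are complements.

-2.04; complements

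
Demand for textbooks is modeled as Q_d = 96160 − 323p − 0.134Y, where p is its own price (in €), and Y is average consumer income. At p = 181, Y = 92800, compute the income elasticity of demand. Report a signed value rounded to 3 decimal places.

At the given values, Q_d = 96160 − 323(181) − 0.134(92800) = 25261.8.
∂Q_d/∂Y = -0.134.
E = (-0.134) × (92800/25261.8) = -0.49225…

-0.492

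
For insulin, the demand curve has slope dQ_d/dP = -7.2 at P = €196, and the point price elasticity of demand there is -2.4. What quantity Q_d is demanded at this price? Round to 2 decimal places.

588.00

Ed = (dQ_d/dP)·(P/Q_d) ⇒ Q_d = (dQ_d/dP)·P/Ed = (-7.2)·196/(-2.4) = 588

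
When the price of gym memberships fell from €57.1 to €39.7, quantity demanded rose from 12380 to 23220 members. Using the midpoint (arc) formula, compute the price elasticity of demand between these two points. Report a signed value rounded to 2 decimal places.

%ΔQ = (23220 − 12380) / [(12380 + 23220)/2] = 10840/17800 = 0.608988…
%ΔP = (39.7 − 57.1) / [(57.1 + 39.7)/2] = -17.4/48.4 = -0.359504…
Arc Ed = %ΔQ / %ΔP = (10840/17800) / (-17.4/48.4) = -1.6939…

-1.69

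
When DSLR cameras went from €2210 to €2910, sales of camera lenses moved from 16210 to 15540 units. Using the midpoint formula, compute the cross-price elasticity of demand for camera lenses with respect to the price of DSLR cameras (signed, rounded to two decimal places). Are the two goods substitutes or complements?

-0.15; complements

%ΔQ_{camera lenses} = (15540 − 16210)/avg = -670/15875 = -0.042204…
%ΔP_{DSLR cameras} = (2910 − 2210)/avg = 700/2560 = 0.273437…
E_cross = (-670/15875) / (700/2560) = -0.1543…
E_cross < 0 ⇒ the goods are complements.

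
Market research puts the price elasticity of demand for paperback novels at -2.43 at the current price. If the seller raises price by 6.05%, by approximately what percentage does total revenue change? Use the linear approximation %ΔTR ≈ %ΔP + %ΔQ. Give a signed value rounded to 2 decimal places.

%ΔQ ≈ Ed × %ΔP = (-2.43) × (+6.05%) = -14.7015%
%ΔTR ≈ %ΔP + %ΔQ = (+6.05%) + (-14.7015%) = -8.6515%

-8.65%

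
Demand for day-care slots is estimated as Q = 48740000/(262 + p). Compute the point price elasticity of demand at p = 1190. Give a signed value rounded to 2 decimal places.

dQ/dp = −48740000/(262 + p)² = -23.1181. At p = 1190, Q = 33567.5.
Ed = (dQ/dp)·(p/Q) = (-23.1181) × (1190/33567.5) = -0.8195…

-0.82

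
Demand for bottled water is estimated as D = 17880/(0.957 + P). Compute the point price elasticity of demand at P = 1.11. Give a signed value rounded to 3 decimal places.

-0.537

dD/dP = −17880/(0.957 + P)² = -4184.91. At P = 1.11, D = 8650.22.
Ed = (dD/dP)·(P/D) = (-4184.91) × (1.11/8650.22) = -0.53701…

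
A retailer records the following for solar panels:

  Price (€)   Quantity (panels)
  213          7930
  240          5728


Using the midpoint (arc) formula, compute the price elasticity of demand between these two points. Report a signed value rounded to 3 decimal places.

%ΔQ = (5728 − 7930) / [(7930 + 5728)/2] = -2202/6829 = -0.322448…
%ΔP = (240 − 213) / [(213 + 240)/2] = 27/226.5 = 0.119205…
Arc Ed = %ΔQ / %ΔP = (-2202/6829) / (27/226.5) = -2.70498…

-2.705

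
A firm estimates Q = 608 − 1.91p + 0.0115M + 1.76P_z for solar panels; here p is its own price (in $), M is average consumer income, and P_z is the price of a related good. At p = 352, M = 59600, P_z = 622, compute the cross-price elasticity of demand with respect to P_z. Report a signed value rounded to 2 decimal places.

0.64

At the given values, Q = 608 − 1.91(352) + 0.0115(59600) + 1.76(622) = 1715.8.
∂Q/∂P_z = 1.76.
E = (1.76) × (622/1715.8) = 0.6380…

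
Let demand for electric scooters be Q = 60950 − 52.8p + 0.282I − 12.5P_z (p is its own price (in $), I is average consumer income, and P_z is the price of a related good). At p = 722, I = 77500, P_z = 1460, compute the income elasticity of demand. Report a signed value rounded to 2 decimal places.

0.83

At the given values, Q = 60950 − 52.8(722) + 0.282(77500) − 12.5(1460) = 26433.4.
∂Q/∂I = 0.282.
E = (0.282) × (77500/26433.4) = 0.8267…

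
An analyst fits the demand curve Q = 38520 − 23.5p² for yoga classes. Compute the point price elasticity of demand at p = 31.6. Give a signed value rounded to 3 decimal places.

-3.118

dQ/dp = −2·23.5·p = -1485.2. At p = 31.6, Q = 15053.84.
Ed = (dQ/dp)·(p/Q) = (-1485.2) × (31.6/15053.84) = -3.11763…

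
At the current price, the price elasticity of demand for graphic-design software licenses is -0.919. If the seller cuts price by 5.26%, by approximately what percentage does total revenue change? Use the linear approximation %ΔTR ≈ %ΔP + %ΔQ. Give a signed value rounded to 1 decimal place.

-0.4%

%ΔQ ≈ Ed × %ΔP = (-0.919) × (-5.26%) = +4.8339%
%ΔTR ≈ %ΔP + %ΔQ = (-5.26%) + (+4.8339%) = -0.4261%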